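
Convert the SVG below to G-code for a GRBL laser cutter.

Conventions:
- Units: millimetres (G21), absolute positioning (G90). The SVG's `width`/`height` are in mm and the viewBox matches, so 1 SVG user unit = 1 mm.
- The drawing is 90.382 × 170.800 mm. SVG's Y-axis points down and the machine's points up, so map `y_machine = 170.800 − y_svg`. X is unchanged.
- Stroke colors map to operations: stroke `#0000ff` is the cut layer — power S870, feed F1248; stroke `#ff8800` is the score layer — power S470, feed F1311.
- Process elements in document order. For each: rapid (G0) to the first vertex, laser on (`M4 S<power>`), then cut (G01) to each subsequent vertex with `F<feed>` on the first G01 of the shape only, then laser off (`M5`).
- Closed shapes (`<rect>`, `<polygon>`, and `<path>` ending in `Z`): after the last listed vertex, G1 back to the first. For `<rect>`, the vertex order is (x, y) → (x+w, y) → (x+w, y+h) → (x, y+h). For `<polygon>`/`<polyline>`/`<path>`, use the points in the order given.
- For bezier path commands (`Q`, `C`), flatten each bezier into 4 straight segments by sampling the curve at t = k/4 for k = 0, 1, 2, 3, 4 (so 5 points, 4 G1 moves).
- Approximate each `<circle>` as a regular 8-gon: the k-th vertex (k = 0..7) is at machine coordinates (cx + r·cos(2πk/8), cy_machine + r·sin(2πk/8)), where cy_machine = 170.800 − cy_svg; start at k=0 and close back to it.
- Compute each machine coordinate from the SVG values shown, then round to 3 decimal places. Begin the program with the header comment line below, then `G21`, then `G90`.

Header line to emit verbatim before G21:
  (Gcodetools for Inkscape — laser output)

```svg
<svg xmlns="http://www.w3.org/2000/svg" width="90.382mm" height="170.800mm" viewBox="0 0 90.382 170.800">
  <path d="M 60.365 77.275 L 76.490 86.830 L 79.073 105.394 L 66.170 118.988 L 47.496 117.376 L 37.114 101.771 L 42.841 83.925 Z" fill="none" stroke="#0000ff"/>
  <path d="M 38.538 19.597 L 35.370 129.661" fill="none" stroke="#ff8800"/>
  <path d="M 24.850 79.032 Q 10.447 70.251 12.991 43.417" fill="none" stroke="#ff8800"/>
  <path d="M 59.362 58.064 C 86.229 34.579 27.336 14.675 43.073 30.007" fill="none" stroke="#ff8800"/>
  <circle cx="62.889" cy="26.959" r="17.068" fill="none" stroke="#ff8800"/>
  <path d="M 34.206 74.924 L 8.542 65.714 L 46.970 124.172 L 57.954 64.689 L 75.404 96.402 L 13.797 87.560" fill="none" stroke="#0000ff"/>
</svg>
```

1 u = 1 mm; y_m = 170.800 − y.

[1] `<path>` regular polygon, #0000ff→cut S870 F1248: (60.365,93.525) → (76.490,83.970) → (79.073,65.406) → (66.170,51.812) → (47.496,53.424) → (37.114,69.029) → (42.841,86.875) → (60.365,93.525) (closed)

[2] `<path>` line segment, #ff8800→score S470 F1311: (38.538,151.203) → (35.370,41.139)

[3] `<path>` quadratic bezier, #ff8800→score S470 F1311: (24.850,91.768) → (18.708,97.287) → (14.684,105.062) → (12.778,115.094) → (12.991,127.383)

[4] `<path>` cubic bezier, #ff8800→score S470 F1311: (59.362,112.736) → (65.938,129.184) → (55.391,141.321) → (42.757,146.180) → (43.073,140.793)

[5] `<circle>` circle, #ff8800→score S470 F1311: (79.957,143.841) → (74.958,155.910) → (62.889,160.909) → (50.820,155.910) → (45.821,143.841) → (50.820,131.772) → (62.889,126.773) → (74.958,131.772) → (79.957,143.841) (closed)

[6] `<path>` open polyline, #0000ff→cut S870 F1248: (34.206,95.876) → (8.542,105.086) → (46.970,46.628) → (57.954,106.111) → (75.404,74.398) → (13.797,83.240)

(Gcodetools for Inkscape — laser output)
G21
G90
G0 X60.365 Y93.525
M4 S870
G01 X76.490 Y83.970 F1248
G01 X79.073 Y65.406
G01 X66.170 Y51.812
G01 X47.496 Y53.424
G01 X37.114 Y69.029
G01 X42.841 Y86.875
G01 X60.365 Y93.525
M5
G0 X38.538 Y151.203
M4 S470
G01 X35.370 Y41.139 F1311
M5
G0 X24.850 Y91.768
M4 S470
G01 X18.708 Y97.287 F1311
G01 X14.684 Y105.062
G01 X12.778 Y115.094
G01 X12.991 Y127.383
M5
G0 X59.362 Y112.736
M4 S470
G01 X65.938 Y129.184 F1311
G01 X55.391 Y141.321
G01 X42.757 Y146.180
G01 X43.073 Y140.793
M5
G0 X79.957 Y143.841
M4 S470
G01 X74.958 Y155.910 F1311
G01 X62.889 Y160.909
G01 X50.820 Y155.910
G01 X45.821 Y143.841
G01 X50.820 Y131.772
G01 X62.889 Y126.773
G01 X74.958 Y131.772
G01 X79.957 Y143.841
M5
G0 X34.206 Y95.876
M4 S870
G01 X8.542 Y105.086 F1248
G01 X46.970 Y46.628
G01 X57.954 Y106.111
G01 X75.404 Y74.398
G01 X13.797 Y83.240
M5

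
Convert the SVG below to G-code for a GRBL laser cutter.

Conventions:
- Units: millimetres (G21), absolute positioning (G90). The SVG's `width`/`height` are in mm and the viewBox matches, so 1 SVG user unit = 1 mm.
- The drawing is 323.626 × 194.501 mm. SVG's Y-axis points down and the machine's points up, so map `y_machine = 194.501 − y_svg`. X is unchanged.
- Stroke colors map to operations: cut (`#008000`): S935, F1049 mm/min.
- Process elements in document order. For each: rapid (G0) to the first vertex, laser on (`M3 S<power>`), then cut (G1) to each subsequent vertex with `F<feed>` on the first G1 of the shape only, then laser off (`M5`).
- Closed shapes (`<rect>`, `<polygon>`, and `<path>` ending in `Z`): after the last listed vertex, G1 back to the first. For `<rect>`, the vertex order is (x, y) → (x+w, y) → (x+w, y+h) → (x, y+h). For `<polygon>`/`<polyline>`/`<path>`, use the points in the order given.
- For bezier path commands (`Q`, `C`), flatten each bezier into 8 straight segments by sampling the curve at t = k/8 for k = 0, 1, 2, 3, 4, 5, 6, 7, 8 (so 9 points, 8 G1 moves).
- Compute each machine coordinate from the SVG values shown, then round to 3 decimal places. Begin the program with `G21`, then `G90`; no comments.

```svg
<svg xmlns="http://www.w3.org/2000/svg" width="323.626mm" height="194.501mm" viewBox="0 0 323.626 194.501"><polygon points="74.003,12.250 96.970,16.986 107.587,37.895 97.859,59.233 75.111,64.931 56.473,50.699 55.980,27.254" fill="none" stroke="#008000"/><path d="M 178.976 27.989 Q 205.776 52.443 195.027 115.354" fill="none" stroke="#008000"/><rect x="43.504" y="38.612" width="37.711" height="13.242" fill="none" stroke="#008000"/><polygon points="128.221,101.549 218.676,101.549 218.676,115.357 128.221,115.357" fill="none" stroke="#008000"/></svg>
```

Since the viewBox matches the mm dimensions, user units are millimetres directly. The only transform is the Y-flip y_m = 194.501 − y_svg.

Shape 1 is a regular polygon drawn with `<polygon>`. Its stroke #008000 means cut at S935, F1049. After flipping Y the toolpath is (74.003,182.251) → (96.970,177.515) → (107.587,156.606) → (97.859,135.268) → (75.111,129.570) → (56.473,143.802) → (55.980,167.247) → (74.003,182.251), returning to the start.

Shape 2 is a quadratic bezier drawn with `<path>`. Its stroke #008000 means cut at S935, F1049. After flipping Y the toolpath is (178.976,166.512) → (185.089,159.798) → (190.029,151.881) → (193.796,142.763) → (196.389,132.444) → (197.808,120.922) → (198.055,108.199) → (197.128,94.274) → (195.027,79.147).

Shape 3 is a rectangle drawn with `<rect>`. Its stroke #008000 means cut at S935, F1049. After flipping Y the toolpath is (43.504,155.889) → (81.215,155.889) → (81.215,142.647) → (43.504,142.647) → (43.504,155.889), returning to the start.

Shape 4 is a rectangle drawn with `<polygon>`. Its stroke #008000 means cut at S935, F1049. After flipping Y the toolpath is (128.221,92.952) → (218.676,92.952) → (218.676,79.144) → (128.221,79.144) → (128.221,92.952), returning to the start.

G21
G90
G0 X74.003 Y182.251
M3 S935
G1 X96.970 Y177.515 F1049
G1 X107.587 Y156.606
G1 X97.859 Y135.268
G1 X75.111 Y129.570
G1 X56.473 Y143.802
G1 X55.980 Y167.247
G1 X74.003 Y182.251
M5
G0 X178.976 Y166.512
M3 S935
G1 X185.089 Y159.798 F1049
G1 X190.029 Y151.881
G1 X193.796 Y142.763
G1 X196.389 Y132.444
G1 X197.808 Y120.922
G1 X198.055 Y108.199
G1 X197.128 Y94.274
G1 X195.027 Y79.147
M5
G0 X43.504 Y155.889
M3 S935
G1 X81.215 Y155.889 F1049
G1 X81.215 Y142.647
G1 X43.504 Y142.647
G1 X43.504 Y155.889
M5
G0 X128.221 Y92.952
M3 S935
G1 X218.676 Y92.952 F1049
G1 X218.676 Y79.144
G1 X128.221 Y79.144
G1 X128.221 Y92.952
M5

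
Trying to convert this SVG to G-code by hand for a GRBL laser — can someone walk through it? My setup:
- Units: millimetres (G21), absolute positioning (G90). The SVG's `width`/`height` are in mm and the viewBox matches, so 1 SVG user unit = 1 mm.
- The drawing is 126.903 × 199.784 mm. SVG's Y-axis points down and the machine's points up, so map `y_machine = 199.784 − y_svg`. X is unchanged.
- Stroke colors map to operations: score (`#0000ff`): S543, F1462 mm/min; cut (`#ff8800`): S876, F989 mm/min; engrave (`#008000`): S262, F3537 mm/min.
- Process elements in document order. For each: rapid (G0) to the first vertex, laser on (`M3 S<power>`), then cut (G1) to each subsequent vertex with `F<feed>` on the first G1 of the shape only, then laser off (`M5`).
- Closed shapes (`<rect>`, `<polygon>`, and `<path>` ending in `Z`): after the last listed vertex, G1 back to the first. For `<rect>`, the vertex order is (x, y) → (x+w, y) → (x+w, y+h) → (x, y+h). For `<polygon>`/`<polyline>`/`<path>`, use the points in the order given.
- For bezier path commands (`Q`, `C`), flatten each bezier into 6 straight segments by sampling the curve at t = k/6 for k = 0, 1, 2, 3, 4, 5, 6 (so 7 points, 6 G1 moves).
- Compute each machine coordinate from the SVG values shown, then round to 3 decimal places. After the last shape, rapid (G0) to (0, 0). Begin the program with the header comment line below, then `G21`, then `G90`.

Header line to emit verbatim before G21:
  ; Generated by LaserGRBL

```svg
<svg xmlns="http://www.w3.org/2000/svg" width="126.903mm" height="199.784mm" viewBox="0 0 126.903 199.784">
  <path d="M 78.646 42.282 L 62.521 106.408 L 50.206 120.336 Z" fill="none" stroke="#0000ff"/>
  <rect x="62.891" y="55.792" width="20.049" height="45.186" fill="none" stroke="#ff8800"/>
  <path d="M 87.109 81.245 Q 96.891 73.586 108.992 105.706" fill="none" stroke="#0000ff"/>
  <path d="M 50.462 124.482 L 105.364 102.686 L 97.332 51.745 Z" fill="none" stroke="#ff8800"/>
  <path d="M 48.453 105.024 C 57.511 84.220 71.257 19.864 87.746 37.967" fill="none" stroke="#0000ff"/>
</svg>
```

; Generated by LaserGRBL
G21
G90
G0 X78.646 Y157.502
M3 S543
G1 X62.521 Y93.376 F1462
G1 X50.206 Y79.448
G1 X78.646 Y157.502
M5
G0 X62.891 Y143.992
M3 S876
G1 X82.940 Y143.992 F989
G1 X82.940 Y98.806
G1 X62.891 Y98.806
G1 X62.891 Y143.992
M5
G0 X87.109 Y118.539
M3 S543
G1 X90.434 Y119.987 F1462
G1 X93.888 Y119.225
G1 X97.471 Y116.253
G1 X101.182 Y111.071
G1 X105.023 Y103.680
G1 X108.992 Y94.078
M5
G0 X50.462 Y75.302
M3 S876
G1 X105.364 Y97.098 F989
G1 X97.332 Y148.039
G1 X50.462 Y75.302
M5
G0 X48.453 Y94.760
M3 S543
G1 X53.364 Y108.208 F1462
G1 X59.002 Y125.414
G1 X65.313 Y142.879
G1 X72.243 Y157.101
G1 X79.739 Y164.580
G1 X87.746 Y161.817
M5
G0 X0.000 Y0.000

1 u = 1 mm; y_m = 199.784 − y.

[1] `<path>` closed polygon, #0000ff→score S543 F1462: (78.646,157.502) → (62.521,93.376) → (50.206,79.448) → (78.646,157.502) (closed)

[2] `<rect>` rectangle, #ff8800→cut S876 F989: (62.891,143.992) → (82.940,143.992) → (82.940,98.806) → (62.891,98.806) → (62.891,143.992) (closed)

[3] `<path>` quadratic bezier, #0000ff→score S543 F1462: (87.109,118.539) → (90.434,119.987) → (93.888,119.225) → (97.471,116.253) → (101.182,111.071) → (105.023,103.680) → (108.992,94.078)

[4] `<path>` closed polygon, #ff8800→cut S876 F989: (50.462,75.302) → (105.364,97.098) → (97.332,148.039) → (50.462,75.302) (closed)

[5] `<path>` cubic bezier, #0000ff→score S543 F1462: (48.453,94.760) → (53.364,108.208) → (59.002,125.414) → (65.313,142.879) → (72.243,157.101) → (79.739,164.580) → (87.746,161.817)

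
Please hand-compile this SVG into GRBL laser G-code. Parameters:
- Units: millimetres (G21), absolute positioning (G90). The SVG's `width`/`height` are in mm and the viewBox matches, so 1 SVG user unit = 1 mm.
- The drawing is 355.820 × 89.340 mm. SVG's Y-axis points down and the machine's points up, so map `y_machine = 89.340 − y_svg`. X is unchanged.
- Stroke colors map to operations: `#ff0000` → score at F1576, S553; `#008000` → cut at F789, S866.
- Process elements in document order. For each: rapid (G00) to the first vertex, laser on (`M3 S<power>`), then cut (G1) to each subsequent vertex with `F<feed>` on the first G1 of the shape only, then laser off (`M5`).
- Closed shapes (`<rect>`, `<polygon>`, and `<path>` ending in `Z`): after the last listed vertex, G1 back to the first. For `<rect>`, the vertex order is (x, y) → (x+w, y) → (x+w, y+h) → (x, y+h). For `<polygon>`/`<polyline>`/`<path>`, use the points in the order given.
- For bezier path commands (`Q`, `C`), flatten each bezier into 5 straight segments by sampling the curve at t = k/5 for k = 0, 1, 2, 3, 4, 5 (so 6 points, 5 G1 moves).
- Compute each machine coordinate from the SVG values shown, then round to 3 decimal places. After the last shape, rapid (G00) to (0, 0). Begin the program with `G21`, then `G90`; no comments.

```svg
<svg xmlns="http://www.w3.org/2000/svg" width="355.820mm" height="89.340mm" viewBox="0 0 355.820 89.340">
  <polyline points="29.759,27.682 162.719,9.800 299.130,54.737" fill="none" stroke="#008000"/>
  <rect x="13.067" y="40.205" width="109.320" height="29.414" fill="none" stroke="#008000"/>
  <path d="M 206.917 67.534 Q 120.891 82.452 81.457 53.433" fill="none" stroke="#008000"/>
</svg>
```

viewBox `0 0 355.820 89.340` with mm width/height → 1 unit = 1 mm. Flip: y_m = 89.340 − y_svg.

**Shape 1** — `<polyline>` open polyline, stroke `#008000` → cut (S866, F789). Machine vertices: (29.759,61.658) → (162.719,79.540) → (299.130,34.603). Open path.

**Shape 2** — `<rect>` rectangle, stroke `#008000` → cut (S866, F789). Machine vertices: (13.067,49.135) → (122.387,49.135) → (122.387,19.721) → (13.067,19.721) → (13.067,49.135). Closed: final G1 returns to the first vertex.

**Shape 3** — `<path>` quadratic bezier, stroke `#008000` → cut (S866, F789). Control points (SVG): P0=(206.917,67.534), P1=(120.891,82.452), P2=(81.457,53.433); sampled at t=k/5. Machine vertices: (206.917,21.806) → (174.370,17.596) → (145.551,16.902) → (120.459,19.722) → (99.094,26.057) → (81.457,35.907). Open path.

G21
G90
G00 X29.759 Y61.658
M3 S866
G1 X162.719 Y79.540 F789
G1 X299.130 Y34.603
M5
G00 X13.067 Y49.135
M3 S866
G1 X122.387 Y49.135 F789
G1 X122.387 Y19.721
G1 X13.067 Y19.721
G1 X13.067 Y49.135
M5
G00 X206.917 Y21.806
M3 S866
G1 X174.370 Y17.596 F789
G1 X145.551 Y16.902
G1 X120.459 Y19.722
G1 X99.094 Y26.057
G1 X81.457 Y35.907
M5
G00 X0.000 Y0.000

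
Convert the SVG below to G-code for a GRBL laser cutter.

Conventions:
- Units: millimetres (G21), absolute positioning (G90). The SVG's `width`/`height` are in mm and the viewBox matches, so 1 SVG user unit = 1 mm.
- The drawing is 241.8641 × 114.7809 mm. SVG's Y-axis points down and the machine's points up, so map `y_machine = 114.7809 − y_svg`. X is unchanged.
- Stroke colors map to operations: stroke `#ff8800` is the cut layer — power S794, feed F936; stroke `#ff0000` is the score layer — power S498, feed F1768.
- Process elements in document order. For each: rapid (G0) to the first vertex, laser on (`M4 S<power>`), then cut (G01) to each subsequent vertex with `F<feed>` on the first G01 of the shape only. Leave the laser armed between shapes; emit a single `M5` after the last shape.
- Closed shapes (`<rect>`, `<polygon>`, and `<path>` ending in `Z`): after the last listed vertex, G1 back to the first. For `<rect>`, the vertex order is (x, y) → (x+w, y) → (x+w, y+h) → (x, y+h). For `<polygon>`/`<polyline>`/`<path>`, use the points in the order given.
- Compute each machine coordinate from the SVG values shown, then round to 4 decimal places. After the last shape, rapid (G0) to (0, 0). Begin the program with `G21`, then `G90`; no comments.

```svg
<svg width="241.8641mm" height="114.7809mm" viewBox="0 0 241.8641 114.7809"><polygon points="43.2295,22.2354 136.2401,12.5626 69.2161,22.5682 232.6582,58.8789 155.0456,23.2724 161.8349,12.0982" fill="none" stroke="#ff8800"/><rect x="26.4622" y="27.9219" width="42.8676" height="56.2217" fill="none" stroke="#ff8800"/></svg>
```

G21
G90
G0 X43.2295 Y92.5455
M4 S794
G01 X136.2401 Y102.2183 F936
G01 X69.2161 Y92.2127
G01 X232.6582 Y55.9020
G01 X155.0456 Y91.5085
G01 X161.8349 Y102.6827
G01 X43.2295 Y92.5455
G0 X26.4622 Y86.8590
M4 S794
G01 X69.3298 Y86.8590 F936
G01 X69.3298 Y30.6373
G01 X26.4622 Y30.6373
G01 X26.4622 Y86.8590
M5
G0 X0.0000 Y0.0000

Since the viewBox matches the mm dimensions, user units are millimetres directly. The only transform is the Y-flip y_m = 114.7809 − y_svg.

Shape 1 is a closed polygon drawn with `<polygon>`. Its stroke #ff8800 means cut at S794, F936. After flipping Y the toolpath is (43.2295,92.5455) → (136.2401,102.2183) → (69.2161,92.2127) → (232.6582,55.9020) → (155.0456,91.5085) → (161.8349,102.6827) → (43.2295,92.5455), returning to the start.

Shape 2 is a rectangle drawn with `<rect>`. Its stroke #ff8800 means cut at S794, F936. After flipping Y the toolpath is (26.4622,86.8590) → (69.3298,86.8590) → (69.3298,30.6373) → (26.4622,30.6373) → (26.4622,86.8590), returning to the start.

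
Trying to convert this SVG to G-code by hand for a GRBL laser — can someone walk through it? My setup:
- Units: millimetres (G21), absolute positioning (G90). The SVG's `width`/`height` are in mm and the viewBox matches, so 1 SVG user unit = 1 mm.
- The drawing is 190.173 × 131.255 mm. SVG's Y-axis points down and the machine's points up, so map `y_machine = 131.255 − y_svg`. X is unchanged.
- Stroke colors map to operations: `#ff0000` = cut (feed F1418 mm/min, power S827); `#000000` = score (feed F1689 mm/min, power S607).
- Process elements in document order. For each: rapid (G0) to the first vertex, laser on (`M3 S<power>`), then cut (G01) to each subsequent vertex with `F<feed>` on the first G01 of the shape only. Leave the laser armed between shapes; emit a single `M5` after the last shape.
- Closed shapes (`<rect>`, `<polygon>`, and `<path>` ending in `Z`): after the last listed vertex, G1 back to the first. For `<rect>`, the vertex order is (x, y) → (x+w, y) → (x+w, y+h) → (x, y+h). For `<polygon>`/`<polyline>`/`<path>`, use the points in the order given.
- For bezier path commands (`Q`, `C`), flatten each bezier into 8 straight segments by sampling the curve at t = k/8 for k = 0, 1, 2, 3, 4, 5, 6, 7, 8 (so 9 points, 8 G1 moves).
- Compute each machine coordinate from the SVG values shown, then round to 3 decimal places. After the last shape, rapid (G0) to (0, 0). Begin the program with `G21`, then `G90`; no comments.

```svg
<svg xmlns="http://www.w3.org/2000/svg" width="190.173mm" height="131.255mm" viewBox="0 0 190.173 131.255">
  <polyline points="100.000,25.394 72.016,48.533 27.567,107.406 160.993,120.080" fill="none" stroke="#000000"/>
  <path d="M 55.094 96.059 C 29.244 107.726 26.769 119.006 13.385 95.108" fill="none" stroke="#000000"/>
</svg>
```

1 u = 1 mm; y_m = 131.255 − y.

[1] `<polyline>` open polyline, #000000→score S607 F1689: (100.000,105.861) → (72.016,82.722) → (27.567,23.849) → (160.993,11.175)

[2] `<path>` cubic bezier, #000000→score S607 F1689: (55.094,35.196) → (46.429,30.907) → (39.554,27.062) → (34.066,24.069) → (29.565,22.335) → (25.648,22.268) → (21.913,24.276) → (17.960,28.766) → (13.385,36.147)

G21
G90
G0 X100.000 Y105.861
M3 S607
G01 X72.016 Y82.722 F1689
G01 X27.567 Y23.849
G01 X160.993 Y11.175
G0 X55.094 Y35.196
M3 S607
G01 X46.429 Y30.907 F1689
G01 X39.554 Y27.062
G01 X34.066 Y24.069
G01 X29.565 Y22.335
G01 X25.648 Y22.268
G01 X21.913 Y24.276
G01 X17.960 Y28.766
G01 X13.385 Y36.147
M5
G0 X0.000 Y0.000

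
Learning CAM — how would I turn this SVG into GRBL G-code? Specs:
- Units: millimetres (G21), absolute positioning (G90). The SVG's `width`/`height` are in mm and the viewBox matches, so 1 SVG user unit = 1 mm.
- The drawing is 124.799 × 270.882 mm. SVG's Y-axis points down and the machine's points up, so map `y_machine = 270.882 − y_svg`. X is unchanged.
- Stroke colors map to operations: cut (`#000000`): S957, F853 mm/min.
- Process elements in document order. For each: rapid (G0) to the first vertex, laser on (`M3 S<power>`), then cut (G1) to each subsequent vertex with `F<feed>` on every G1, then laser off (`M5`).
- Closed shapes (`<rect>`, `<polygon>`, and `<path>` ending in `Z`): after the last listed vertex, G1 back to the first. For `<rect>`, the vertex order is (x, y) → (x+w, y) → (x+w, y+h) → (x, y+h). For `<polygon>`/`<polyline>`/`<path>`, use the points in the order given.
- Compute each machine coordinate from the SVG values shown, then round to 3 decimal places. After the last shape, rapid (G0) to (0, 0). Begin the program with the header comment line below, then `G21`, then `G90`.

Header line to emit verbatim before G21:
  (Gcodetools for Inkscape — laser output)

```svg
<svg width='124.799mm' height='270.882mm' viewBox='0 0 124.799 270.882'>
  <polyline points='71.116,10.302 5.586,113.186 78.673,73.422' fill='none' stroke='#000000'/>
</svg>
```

(Gcodetools for Inkscape — laser output)
G21
G90
G0 X71.116 Y260.580
M3 S957
G1 X5.586 Y157.696 F853
G1 X78.673 Y197.460 F853
M5
G0 X0.000 Y0.000

1 u = 1 mm; y_m = 270.882 − y.

[1] `<polyline>` open polyline, #000000→cut S957 F853: (71.116,260.580) → (5.586,157.696) → (78.673,197.460)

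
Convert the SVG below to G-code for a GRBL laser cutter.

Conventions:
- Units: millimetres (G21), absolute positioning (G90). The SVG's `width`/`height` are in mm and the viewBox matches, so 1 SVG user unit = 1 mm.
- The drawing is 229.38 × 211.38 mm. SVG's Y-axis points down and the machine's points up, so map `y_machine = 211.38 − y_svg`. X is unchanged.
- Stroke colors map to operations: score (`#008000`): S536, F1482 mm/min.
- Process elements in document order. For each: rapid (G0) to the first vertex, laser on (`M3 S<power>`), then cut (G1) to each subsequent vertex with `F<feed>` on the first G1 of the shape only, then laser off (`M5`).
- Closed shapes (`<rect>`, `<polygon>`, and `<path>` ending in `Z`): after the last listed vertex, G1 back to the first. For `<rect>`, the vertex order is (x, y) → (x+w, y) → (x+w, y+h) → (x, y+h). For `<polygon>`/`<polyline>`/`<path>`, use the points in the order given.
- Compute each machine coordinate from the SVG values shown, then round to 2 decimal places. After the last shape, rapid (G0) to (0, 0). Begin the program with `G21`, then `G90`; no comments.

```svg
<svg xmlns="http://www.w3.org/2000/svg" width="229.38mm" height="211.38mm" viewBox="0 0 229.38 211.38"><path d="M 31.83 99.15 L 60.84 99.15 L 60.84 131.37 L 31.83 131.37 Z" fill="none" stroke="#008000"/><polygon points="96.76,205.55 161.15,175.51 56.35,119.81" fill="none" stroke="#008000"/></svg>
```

viewBox `0 0 229.38 211.38` with mm width/height → 1 unit = 1 mm. Flip: y_m = 211.38 − y_svg.

**Shape 1** — `<path>` rectangle, stroke `#008000` → score (S536, F1482). Machine vertices: (31.83,112.23) → (60.84,112.23) → (60.84,80.01) → (31.83,80.01) → (31.83,112.23). Closed: final G1 returns to the first vertex.

**Shape 2** — `<polygon>` closed polygon, stroke `#008000` → score (S536, F1482). Machine vertices: (96.76,5.83) → (161.15,35.87) → (56.35,91.57) → (96.76,5.83). Closed: final G1 returns to the first vertex.

G21
G90
G0 X31.83 Y112.23
M3 S536
G1 X60.84 Y112.23 F1482
G1 X60.84 Y80.01
G1 X31.83 Y80.01
G1 X31.83 Y112.23
M5
G0 X96.76 Y5.83
M3 S536
G1 X161.15 Y35.87 F1482
G1 X56.35 Y91.57
G1 X96.76 Y5.83
M5
G0 X0.00 Y0.00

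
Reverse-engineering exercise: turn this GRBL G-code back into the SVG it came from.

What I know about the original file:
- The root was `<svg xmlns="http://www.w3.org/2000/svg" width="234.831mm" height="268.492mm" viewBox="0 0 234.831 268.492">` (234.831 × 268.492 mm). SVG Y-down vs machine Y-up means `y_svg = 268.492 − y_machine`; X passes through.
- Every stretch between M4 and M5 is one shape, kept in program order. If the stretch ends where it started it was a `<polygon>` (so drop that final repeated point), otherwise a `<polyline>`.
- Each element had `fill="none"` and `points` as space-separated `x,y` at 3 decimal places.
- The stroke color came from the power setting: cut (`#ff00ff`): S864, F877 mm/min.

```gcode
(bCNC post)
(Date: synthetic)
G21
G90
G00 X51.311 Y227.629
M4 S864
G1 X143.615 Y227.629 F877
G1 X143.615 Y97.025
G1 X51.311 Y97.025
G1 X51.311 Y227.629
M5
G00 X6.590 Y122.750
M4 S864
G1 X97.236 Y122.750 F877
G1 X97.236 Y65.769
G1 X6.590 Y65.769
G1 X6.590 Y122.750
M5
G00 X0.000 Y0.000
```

y_svg = 268.492 − y_m. Every run uses S864, so all elements get stroke `#ff00ff` (cut).

[1] closed run; points: 51.311,40.863 143.615,40.863 143.615,171.467 51.311,171.467

[2] closed run; points: 6.590,145.742 97.236,145.742 97.236,202.723 6.590,202.723

<svg xmlns="http://www.w3.org/2000/svg" width="234.831mm" height="268.492mm" viewBox="0 0 234.831 268.492">
  <polygon points="51.311,40.863 143.615,40.863 143.615,171.467 51.311,171.467" fill="none" stroke="#ff00ff"/>
  <polygon points="6.590,145.742 97.236,145.742 97.236,202.723 6.590,202.723" fill="none" stroke="#ff00ff"/>
</svg>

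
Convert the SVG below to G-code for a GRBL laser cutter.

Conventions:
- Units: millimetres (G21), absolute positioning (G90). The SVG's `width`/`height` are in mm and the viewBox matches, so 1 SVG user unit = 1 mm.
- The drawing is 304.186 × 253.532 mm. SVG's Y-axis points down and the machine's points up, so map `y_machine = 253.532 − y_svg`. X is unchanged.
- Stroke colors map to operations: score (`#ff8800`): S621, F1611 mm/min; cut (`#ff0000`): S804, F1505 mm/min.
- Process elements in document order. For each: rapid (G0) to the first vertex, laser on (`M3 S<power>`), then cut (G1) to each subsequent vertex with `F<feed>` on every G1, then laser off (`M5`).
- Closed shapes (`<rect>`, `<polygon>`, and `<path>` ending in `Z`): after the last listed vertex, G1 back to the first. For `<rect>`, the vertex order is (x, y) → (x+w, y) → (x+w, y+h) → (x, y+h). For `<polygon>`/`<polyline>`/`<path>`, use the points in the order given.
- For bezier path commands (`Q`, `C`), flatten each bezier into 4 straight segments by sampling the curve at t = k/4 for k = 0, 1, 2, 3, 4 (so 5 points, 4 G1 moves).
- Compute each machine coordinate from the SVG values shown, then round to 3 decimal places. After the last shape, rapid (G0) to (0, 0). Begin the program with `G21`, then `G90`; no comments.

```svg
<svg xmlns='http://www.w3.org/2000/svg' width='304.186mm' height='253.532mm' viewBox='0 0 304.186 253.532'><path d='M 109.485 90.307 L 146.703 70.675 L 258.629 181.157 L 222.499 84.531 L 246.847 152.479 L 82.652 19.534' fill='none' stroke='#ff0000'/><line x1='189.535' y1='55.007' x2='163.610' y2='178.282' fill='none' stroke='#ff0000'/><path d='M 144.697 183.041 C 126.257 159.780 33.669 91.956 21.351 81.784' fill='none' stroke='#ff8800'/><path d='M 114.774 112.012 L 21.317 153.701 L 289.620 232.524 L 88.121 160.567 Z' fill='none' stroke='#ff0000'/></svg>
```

Since the viewBox matches the mm dimensions, user units are millimetres directly. The only transform is the Y-flip y_m = 253.532 − y_svg.

Shape 1 is a open polyline drawn with `<path>`. Its stroke #ff0000 means cut at S804, F1505. After flipping Y the toolpath is (109.485,163.225) → (146.703,182.857) → (258.629,72.375) → (222.499,169.001) → (246.847,101.053) → (82.652,233.998).

Shape 2 is a line segment drawn with `<line>`. Its stroke #ff0000 means cut at S804, F1505. After flipping Y the toolpath is (189.535,198.525) → (163.610,75.250).

Shape 3 is a cubic bezier drawn with `<path>`. Its stroke #ff8800 means score at S621, F1611. After flipping Y the toolpath is (144.697,70.491) → (119.377,94.695) → (80.728,126.028) → (43.227,154.906) → (21.351,171.748).

Shape 4 is a closed polygon drawn with `<path>`. Its stroke #ff0000 means cut at S804, F1505. After flipping Y the toolpath is (114.774,141.520) → (21.317,99.831) → (289.620,21.008) → (88.121,92.965) → (114.774,141.520), returning to the start.

G21
G90
G0 X109.485 Y163.225
M3 S804
G1 X146.703 Y182.857 F1505
G1 X258.629 Y72.375 F1505
G1 X222.499 Y169.001 F1505
G1 X246.847 Y101.053 F1505
G1 X82.652 Y233.998 F1505
M5
G0 X189.535 Y198.525
M3 S804
G1 X163.610 Y75.250 F1505
M5
G0 X144.697 Y70.491
M3 S621
G1 X119.377 Y94.695 F1611
G1 X80.728 Y126.028 F1611
G1 X43.227 Y154.906 F1611
G1 X21.351 Y171.748 F1611
M5
G0 X114.774 Y141.520
M3 S804
G1 X21.317 Y99.831 F1505
G1 X289.620 Y21.008 F1505
G1 X88.121 Y92.965 F1505
G1 X114.774 Y141.520 F1505
M5
G0 X0.000 Y0.000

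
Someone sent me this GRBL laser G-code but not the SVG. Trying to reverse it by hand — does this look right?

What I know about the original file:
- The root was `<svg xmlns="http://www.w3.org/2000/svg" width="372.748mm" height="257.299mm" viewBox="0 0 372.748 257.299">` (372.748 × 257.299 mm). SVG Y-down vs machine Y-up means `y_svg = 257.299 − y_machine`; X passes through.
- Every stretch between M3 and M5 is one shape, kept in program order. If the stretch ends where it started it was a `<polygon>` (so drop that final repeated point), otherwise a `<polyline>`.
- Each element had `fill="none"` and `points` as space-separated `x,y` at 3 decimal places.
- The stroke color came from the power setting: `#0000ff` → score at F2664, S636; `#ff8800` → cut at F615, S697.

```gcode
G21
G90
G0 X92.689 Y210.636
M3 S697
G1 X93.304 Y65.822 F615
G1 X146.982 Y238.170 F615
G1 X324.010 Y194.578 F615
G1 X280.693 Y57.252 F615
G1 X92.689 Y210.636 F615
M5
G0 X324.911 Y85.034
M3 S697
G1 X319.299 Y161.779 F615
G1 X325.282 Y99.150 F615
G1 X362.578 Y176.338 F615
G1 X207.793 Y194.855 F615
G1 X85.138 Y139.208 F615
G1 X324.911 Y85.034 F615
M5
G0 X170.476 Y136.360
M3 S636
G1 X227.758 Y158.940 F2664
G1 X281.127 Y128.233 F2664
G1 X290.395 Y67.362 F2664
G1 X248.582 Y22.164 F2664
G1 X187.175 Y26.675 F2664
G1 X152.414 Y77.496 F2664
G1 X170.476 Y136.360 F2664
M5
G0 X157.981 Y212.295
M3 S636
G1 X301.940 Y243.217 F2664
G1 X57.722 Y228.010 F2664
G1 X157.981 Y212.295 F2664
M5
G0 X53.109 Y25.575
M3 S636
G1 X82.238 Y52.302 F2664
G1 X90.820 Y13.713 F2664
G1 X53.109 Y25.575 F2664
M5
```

Machine Y-up, SVG Y-down with viewBox height 257.299, so y_svg = 257.299 − y_machine; X carries over.

Run 1: power S697 maps to stroke `#ff8800` (cut). The run returns to its start, so emit a `<polygon>` with points (Y-flipped): 92.689,46.663 93.304,191.477 146.982,19.129 324.010,62.721 280.693,200.047.

Run 2: S697 ⇒ cut layer `#ff8800`. The run returns to its start, so emit a `<polygon>` with points (Y-flipped): 324.911,172.265 319.299,95.520 325.282,158.149 362.578,80.961 207.793,62.444 85.138,118.091.

Run 3: S636 ⇒ score layer `#0000ff`. The run returns to its start, so emit a `<polygon>` with points (Y-flipped): 170.476,120.939 227.758,98.359 281.127,129.066 290.395,189.937 248.582,235.135 187.175,230.624 152.414,179.803.

Run 4: the run's S636 means `#0000ff` (score). The run returns to its start, so emit a `<polygon>` with points (Y-flipped): 157.981,45.004 301.940,14.082 57.722,29.289.

Run 5: power S636 maps to stroke `#0000ff` (score). The run returns to its start, so emit a `<polygon>` with points (Y-flipped): 53.109,231.724 82.238,204.997 90.820,243.586.

<svg xmlns="http://www.w3.org/2000/svg" width="372.748mm" height="257.299mm" viewBox="0 0 372.748 257.299">
  <polygon points="92.689,46.663 93.304,191.477 146.982,19.129 324.010,62.721 280.693,200.047" fill="none" stroke="#ff8800"/>
  <polygon points="324.911,172.265 319.299,95.520 325.282,158.149 362.578,80.961 207.793,62.444 85.138,118.091" fill="none" stroke="#ff8800"/>
  <polygon points="170.476,120.939 227.758,98.359 281.127,129.066 290.395,189.937 248.582,235.135 187.175,230.624 152.414,179.803" fill="none" stroke="#0000ff"/>
  <polygon points="157.981,45.004 301.940,14.082 57.722,29.289" fill="none" stroke="#0000ff"/>
  <polygon points="53.109,231.724 82.238,204.997 90.820,243.586" fill="none" stroke="#0000ff"/>
</svg>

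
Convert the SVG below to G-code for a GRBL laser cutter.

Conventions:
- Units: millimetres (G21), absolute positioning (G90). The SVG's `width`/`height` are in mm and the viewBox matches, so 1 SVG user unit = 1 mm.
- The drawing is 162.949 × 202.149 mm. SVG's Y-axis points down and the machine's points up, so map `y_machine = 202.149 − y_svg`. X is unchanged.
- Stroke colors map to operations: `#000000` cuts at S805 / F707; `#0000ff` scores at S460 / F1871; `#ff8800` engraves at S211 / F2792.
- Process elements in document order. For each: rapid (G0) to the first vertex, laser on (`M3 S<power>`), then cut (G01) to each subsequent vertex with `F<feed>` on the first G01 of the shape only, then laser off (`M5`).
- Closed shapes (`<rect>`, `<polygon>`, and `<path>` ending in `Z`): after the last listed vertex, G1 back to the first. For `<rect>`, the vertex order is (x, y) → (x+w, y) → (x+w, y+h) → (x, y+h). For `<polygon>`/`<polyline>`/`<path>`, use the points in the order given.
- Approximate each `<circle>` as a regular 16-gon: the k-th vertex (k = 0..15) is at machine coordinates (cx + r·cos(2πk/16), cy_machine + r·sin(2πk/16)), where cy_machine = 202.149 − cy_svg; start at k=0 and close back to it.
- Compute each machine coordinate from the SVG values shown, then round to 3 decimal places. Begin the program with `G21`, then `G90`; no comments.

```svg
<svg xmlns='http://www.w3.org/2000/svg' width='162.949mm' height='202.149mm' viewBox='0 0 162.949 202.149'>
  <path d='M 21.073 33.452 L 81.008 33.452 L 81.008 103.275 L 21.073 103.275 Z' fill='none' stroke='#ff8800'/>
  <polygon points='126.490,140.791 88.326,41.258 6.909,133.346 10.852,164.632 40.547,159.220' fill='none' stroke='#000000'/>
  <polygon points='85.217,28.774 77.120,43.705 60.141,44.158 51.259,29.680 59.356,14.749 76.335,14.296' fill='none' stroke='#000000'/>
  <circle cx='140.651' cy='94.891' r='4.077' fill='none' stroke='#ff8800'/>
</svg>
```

G21
G90
G0 X21.073 Y168.697
M3 S211
G01 X81.008 Y168.697 F2792
G01 X81.008 Y98.874
G01 X21.073 Y98.874
G01 X21.073 Y168.697
M5
G0 X126.490 Y61.358
M3 S805
G01 X88.326 Y160.891 F707
G01 X6.909 Y68.803
G01 X10.852 Y37.517
G01 X40.547 Y42.929
G01 X126.490 Y61.358
M5
G0 X85.217 Y173.375
M3 S805
G01 X77.120 Y158.444 F707
G01 X60.141 Y157.991
G01 X51.259 Y172.469
G01 X59.356 Y187.400
G01 X76.335 Y187.853
G01 X85.217 Y173.375
M5
G0 X144.728 Y107.258
M3 S211
G01 X144.418 Y108.818 F2792
G01 X143.534 Y110.141
G01 X142.211 Y111.025
G01 X140.651 Y111.335
G01 X139.091 Y111.025
G01 X137.768 Y110.141
G01 X136.884 Y108.818
G01 X136.574 Y107.258
G01 X136.884 Y105.698
G01 X137.768 Y104.375
G01 X139.091 Y103.491
G01 X140.651 Y103.181
G01 X142.211 Y103.491
G01 X143.534 Y104.375
G01 X144.418 Y105.698
G01 X144.728 Y107.258
M5

1 u = 1 mm; y_m = 202.149 − y.

[1] `<path>` rectangle, #ff8800→engrave S211 F2792: (21.073,168.697) → (81.008,168.697) → (81.008,98.874) → (21.073,98.874) → (21.073,168.697) (closed)

[2] `<polygon>` closed polygon, #000000→cut S805 F707: (126.490,61.358) → (88.326,160.891) → (6.909,68.803) → (10.852,37.517) → (40.547,42.929) → (126.490,61.358) (closed)

[3] `<polygon>` regular polygon, #000000→cut S805 F707: (85.217,173.375) → (77.120,158.444) → (60.141,157.991) → (51.259,172.469) → (59.356,187.400) → (76.335,187.853) → (85.217,173.375) (closed)

[4] `<circle>` circle, #ff8800→engrave S211 F2792: (144.728,107.258) → (144.418,108.818) → (143.534,110.141) → (142.211,111.025) → (140.651,111.335) → (139.091,111.025) → (137.768,110.141) → (136.884,108.818) → (136.574,107.258) → (136.884,105.698) → (137.768,104.375) → (139.091,103.491) → (140.651,103.181) → (142.211,103.491) → (143.534,104.375) → (144.418,105.698) → (144.728,107.258) (closed)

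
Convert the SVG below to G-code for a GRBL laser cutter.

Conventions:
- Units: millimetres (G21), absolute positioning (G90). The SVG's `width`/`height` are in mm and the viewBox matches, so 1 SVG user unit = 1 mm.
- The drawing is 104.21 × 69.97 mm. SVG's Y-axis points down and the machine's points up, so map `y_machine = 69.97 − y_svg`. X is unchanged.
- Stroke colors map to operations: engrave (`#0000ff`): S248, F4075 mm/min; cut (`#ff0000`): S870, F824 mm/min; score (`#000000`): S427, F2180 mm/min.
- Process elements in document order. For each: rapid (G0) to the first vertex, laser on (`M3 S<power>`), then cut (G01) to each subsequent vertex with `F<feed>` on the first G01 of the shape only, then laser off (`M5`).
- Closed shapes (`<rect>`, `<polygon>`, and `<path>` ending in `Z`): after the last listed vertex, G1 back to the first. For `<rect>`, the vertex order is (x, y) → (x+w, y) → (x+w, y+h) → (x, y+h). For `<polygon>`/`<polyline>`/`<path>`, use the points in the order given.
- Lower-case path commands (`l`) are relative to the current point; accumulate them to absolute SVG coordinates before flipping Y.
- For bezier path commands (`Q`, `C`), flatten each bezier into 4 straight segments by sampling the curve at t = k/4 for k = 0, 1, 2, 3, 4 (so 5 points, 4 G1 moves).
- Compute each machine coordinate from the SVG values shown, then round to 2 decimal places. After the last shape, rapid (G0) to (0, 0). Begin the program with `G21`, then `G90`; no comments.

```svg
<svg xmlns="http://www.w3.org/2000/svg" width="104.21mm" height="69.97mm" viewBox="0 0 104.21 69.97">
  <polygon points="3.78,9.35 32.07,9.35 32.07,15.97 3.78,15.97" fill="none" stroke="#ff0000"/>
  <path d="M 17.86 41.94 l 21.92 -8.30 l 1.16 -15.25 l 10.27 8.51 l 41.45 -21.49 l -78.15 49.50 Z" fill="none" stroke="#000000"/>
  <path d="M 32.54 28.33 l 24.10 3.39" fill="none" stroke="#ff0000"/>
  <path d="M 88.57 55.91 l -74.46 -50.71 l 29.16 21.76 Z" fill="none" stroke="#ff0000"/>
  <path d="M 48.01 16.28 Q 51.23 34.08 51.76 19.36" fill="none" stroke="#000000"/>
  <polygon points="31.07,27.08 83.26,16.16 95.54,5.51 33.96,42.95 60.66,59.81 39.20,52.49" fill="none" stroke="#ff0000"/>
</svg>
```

Since the viewBox matches the mm dimensions, user units are millimetres directly. The only transform is the Y-flip y_m = 69.97 − y_svg.

Shape 1 is a rectangle drawn with `<polygon>`. Its stroke #ff0000 means cut at S870, F824. After flipping Y the toolpath is (3.78,60.62) → (32.07,60.62) → (32.07,54.00) → (3.78,54.00) → (3.78,60.62), returning to the start.

Shape 2 is a closed polygon drawn with `<path>`. Its stroke #000000 means score at S427, F2180. After flipping Y the toolpath is (17.86,28.03) → (39.78,36.33) → (40.94,51.58) → (51.21,43.07) → (92.66,64.56) → (14.51,15.06) → (17.86,28.03), returning to the start.

Shape 3 is a line segment drawn with `<path>`. Its stroke #ff0000 means cut at S870, F824. After flipping Y the toolpath is (32.54,41.64) → (56.64,38.25).

Shape 4 is a closed polygon drawn with `<path>`. Its stroke #ff0000 means cut at S870, F824. After flipping Y the toolpath is (88.57,14.06) → (14.11,64.77) → (43.27,43.01) → (88.57,14.06), returning to the start.

Shape 5 is a quadratic bezier drawn with `<path>`. Its stroke #000000 means score at S427, F2180. After flipping Y the toolpath is (48.01,53.69) → (49.45,46.82) → (50.56,44.02) → (51.33,45.28) → (51.76,50.61).

Shape 6 is a closed polygon drawn with `<polygon>`. Its stroke #ff0000 means cut at S870, F824. After flipping Y the toolpath is (31.07,42.89) → (83.26,53.81) → (95.54,64.46) → (33.96,27.02) → (60.66,10.16) → (39.20,17.48) → (31.07,42.89), returning to the start.

G21
G90
G0 X3.78 Y60.62
M3 S870
G01 X32.07 Y60.62 F824
G01 X32.07 Y54.00
G01 X3.78 Y54.00
G01 X3.78 Y60.62
M5
G0 X17.86 Y28.03
M3 S427
G01 X39.78 Y36.33 F2180
G01 X40.94 Y51.58
G01 X51.21 Y43.07
G01 X92.66 Y64.56
G01 X14.51 Y15.06
G01 X17.86 Y28.03
M5
G0 X32.54 Y41.64
M3 S870
G01 X56.64 Y38.25 F824
M5
G0 X88.57 Y14.06
M3 S870
G01 X14.11 Y64.77 F824
G01 X43.27 Y43.01
G01 X88.57 Y14.06
M5
G0 X48.01 Y53.69
M3 S427
G01 X49.45 Y46.82 F2180
G01 X50.56 Y44.02
G01 X51.33 Y45.28
G01 X51.76 Y50.61
M5
G0 X31.07 Y42.89
M3 S870
G01 X83.26 Y53.81 F824
G01 X95.54 Y64.46
G01 X33.96 Y27.02
G01 X60.66 Y10.16
G01 X39.20 Y17.48
G01 X31.07 Y42.89
M5
G0 X0.00 Y0.00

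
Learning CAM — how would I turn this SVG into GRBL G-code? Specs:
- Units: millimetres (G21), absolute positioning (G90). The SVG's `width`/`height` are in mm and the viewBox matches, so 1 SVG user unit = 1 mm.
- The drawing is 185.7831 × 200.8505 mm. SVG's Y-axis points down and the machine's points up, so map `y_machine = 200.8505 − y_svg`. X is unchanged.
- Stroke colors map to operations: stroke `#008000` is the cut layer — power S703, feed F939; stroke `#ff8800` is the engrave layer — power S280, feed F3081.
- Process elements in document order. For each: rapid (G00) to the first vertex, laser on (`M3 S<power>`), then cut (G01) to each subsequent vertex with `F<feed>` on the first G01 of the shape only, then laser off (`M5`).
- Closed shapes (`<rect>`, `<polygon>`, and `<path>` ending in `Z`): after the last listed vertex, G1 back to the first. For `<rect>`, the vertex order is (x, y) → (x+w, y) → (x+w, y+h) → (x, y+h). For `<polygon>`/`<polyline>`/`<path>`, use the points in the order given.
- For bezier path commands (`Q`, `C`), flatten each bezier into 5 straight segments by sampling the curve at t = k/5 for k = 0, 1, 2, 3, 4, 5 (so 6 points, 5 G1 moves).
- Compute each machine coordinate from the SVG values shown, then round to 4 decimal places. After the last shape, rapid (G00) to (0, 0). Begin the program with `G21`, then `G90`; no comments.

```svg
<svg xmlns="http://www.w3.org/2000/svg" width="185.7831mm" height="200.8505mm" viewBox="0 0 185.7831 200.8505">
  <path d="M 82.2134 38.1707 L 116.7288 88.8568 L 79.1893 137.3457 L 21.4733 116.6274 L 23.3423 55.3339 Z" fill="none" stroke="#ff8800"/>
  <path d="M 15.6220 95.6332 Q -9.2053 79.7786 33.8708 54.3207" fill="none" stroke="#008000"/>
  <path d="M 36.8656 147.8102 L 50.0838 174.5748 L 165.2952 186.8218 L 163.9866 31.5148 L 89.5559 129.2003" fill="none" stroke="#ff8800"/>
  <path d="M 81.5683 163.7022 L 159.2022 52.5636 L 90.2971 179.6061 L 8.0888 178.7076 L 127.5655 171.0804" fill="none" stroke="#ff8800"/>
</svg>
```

G21
G90
G00 X82.2134 Y162.6798
M3 S280
G01 X116.7288 Y111.9937 F3081
G01 X79.1893 Y63.5048
G01 X21.4733 Y84.2231
G01 X23.3423 Y145.5166
G01 X82.2134 Y162.6798
M5
G00 X15.6220 Y105.2173
M3 S703
G01 X8.4072 Y111.9433 F939
G01 X6.6247 Y119.4375
G01 X10.2745 Y127.7000
G01 X19.3565 Y136.7308
G01 X33.8708 Y146.5298
M5
G00 X36.8656 Y53.0403
M3 S280
G01 X50.0838 Y26.2757 F3081
G01 X165.2952 Y14.0287
G01 X163.9866 Y169.3357
G01 X89.5559 Y71.6502
M5
G00 X81.5683 Y37.1483
M3 S280
G01 X159.2022 Y148.2869 F3081
G01 X90.2971 Y21.2444
G01 X8.0888 Y22.1429
G01 X127.5655 Y29.7701
M5
G00 X0.0000 Y0.0000

Since the viewBox matches the mm dimensions, user units are millimetres directly. The only transform is the Y-flip y_m = 200.8505 − y_svg.

Shape 1 is a regular polygon drawn with `<path>`. Its stroke #ff8800 means engrave at S280, F3081. After flipping Y the toolpath is (82.2134,162.6798) → (116.7288,111.9937) → (79.1893,63.5048) → (21.4733,84.2231) → (23.3423,145.5166) → (82.2134,162.6798), returning to the start.

Shape 2 is a quadratic bezier drawn with `<path>`. Its stroke #008000 means cut at S703, F939. After flipping Y the toolpath is (15.6220,105.2173) → (8.4072,111.9433) → (6.6247,119.4375) → (10.2745,127.7000) → (19.3565,136.7308) → (33.8708,146.5298).

Shape 3 is a open polyline drawn with `<path>`. Its stroke #ff8800 means engrave at S280, F3081. After flipping Y the toolpath is (36.8656,53.0403) → (50.0838,26.2757) → (165.2952,14.0287) → (163.9866,169.3357) → (89.5559,71.6502).

Shape 4 is a open polyline drawn with `<path>`. Its stroke #ff8800 means engrave at S280, F3081. After flipping Y the toolpath is (81.5683,37.1483) → (159.2022,148.2869) → (90.2971,21.2444) → (8.0888,22.1429) → (127.5655,29.7701).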